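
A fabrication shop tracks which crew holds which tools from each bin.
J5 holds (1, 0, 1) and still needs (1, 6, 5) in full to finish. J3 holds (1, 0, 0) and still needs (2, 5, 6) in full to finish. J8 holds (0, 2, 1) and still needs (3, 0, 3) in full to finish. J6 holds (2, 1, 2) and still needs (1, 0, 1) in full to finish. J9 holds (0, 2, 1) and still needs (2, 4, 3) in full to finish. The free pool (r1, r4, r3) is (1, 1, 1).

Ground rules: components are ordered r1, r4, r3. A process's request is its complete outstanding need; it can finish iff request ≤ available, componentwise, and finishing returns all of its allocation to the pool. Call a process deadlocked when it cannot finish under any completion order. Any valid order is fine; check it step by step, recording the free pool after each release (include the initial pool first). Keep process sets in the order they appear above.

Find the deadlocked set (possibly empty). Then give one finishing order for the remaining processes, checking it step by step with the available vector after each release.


Nothing here is deadlocked.
Key observation: J6 leads a chain of completions in which each release enables another process.
The rest can finish in the order J6, J8, J9, J5, J3. Step-by-step check:
  pool = (1, 1, 1)
  J6 needs (1, 0, 1) <= (1, 1, 1) -> finishes; pool += (2, 1, 2) = (3, 2, 3)
  J8 needs (3, 0, 3) <= (3, 2, 3) -> finishes; pool += (0, 2, 1) = (3, 4, 4)
  J9 needs (2, 4, 3) <= (3, 4, 4) -> finishes; pool += (0, 2, 1) = (3, 6, 5)
  J5 needs (1, 6, 5) <= (3, 6, 5) -> finishes; pool += (1, 0, 1) = (4, 6, 6)
  J3 needs (2, 5, 6) <= (4, 6, 6) -> finishes; pool += (1, 0, 0) = (5, 6, 6)


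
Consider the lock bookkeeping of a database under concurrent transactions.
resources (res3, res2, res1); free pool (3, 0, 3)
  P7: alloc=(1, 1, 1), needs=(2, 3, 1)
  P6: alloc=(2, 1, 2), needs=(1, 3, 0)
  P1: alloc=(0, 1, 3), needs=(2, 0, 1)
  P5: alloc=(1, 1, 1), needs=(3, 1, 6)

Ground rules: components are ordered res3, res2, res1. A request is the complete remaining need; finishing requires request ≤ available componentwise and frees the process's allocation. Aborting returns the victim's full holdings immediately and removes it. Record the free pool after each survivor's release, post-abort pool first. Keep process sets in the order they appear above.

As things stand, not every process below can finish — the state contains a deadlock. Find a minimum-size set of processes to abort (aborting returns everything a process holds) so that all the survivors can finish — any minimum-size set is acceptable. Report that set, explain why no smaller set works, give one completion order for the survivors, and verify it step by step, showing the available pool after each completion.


Minimum abort set: P6.
Key observation: before aborting P6, P7 was permanently blocked — no order could ever run it; afterwards it completes at step 3.
No smaller set exists: with zero aborts the deadlock remains.
One survivor order: P1, P5, P7. Verifying each step (post-abort pool first):
  pool = (5, 1, 5)
  P1 needs (2, 0, 1) <= (5, 1, 5) -> finishes; pool += (0, 1, 3) = (5, 2, 8)
  P5 needs (3, 1, 6) <= (5, 2, 8) -> finishes; pool += (1, 1, 1) = (6, 3, 9)
  P7 needs (2, 3, 1) <= (6, 3, 9) -> finishes; pool += (1, 1, 1) = (7, 4, 10)


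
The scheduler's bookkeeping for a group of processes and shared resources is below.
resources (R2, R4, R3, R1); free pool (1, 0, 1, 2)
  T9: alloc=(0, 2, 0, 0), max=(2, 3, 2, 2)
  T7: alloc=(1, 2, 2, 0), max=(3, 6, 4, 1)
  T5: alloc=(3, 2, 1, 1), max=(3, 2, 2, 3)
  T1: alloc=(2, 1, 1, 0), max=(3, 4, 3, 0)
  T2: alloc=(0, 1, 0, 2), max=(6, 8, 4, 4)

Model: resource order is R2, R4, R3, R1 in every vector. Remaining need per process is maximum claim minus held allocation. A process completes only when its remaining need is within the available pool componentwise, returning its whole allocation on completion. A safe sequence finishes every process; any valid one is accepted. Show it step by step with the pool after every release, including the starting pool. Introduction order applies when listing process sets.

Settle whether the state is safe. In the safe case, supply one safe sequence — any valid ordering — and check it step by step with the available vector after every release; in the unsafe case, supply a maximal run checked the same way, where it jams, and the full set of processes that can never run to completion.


The state is SAFE; one workable sequence: T5, T9, T1, T7, T2.
Key observation: T5 is the earliest step where a requested resource binds exactly: need (0, 0, 1, 2), pool (1, 0, 1, 2) at its turn.
Step-by-step check:
  pool = (1, 0, 1, 2)
  T5 needs (0, 0, 1, 2) <= (1, 0, 1, 2) -> finishes; pool += (3, 2, 1, 1) = (4, 2, 2, 3)
  T9 needs (2, 1, 2, 2) <= (4, 2, 2, 3) -> finishes; pool += (0, 2, 0, 0) = (4, 4, 2, 3)
  T1 needs (1, 3, 2, 0) <= (4, 4, 2, 3) -> finishes; pool += (2, 1, 1, 0) = (6, 5, 3, 3)
  T7 needs (2, 4, 2, 1) <= (6, 5, 3, 3) -> finishes; pool += (1, 2, 2, 0) = (7, 7, 5, 3)
  T2 needs (6, 7, 4, 2) <= (7, 7, 5, 3) -> finishes; pool += (0, 1, 0, 2) = (7, 8, 5, 5)


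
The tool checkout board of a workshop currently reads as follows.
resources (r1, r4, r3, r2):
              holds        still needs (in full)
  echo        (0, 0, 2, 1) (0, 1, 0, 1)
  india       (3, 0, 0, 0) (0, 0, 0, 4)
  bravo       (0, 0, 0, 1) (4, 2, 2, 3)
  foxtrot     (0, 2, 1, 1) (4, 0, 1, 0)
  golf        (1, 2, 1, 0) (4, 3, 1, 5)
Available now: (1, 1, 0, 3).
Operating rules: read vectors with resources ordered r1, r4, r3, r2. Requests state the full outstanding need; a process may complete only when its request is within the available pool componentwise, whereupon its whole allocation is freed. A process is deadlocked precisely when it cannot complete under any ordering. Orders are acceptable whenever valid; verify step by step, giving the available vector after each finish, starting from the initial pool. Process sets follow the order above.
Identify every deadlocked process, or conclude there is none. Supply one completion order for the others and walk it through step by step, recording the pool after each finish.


The deadlocked set is empty.
Key observation: beginning at echo, releases accumulate fast enough that every process eventually fits.
A valid finishing order for the others: echo, india, foxtrot, bravo, golf. Check, step by step:
  pool = (1, 1, 0, 3)
  echo: need (0, 1, 0, 1) fits (1, 1, 0, 3); releases (0, 0, 2, 1), pool now (1, 1, 2, 4)
  india: need (0, 0, 0, 4) fits (1, 1, 2, 4); releases (3, 0, 0, 0), pool now (4, 1, 2, 4)
  foxtrot: need (4, 0, 1, 0) fits (4, 1, 2, 4); releases (0, 2, 1, 1), pool now (4, 3, 3, 5)
  bravo: need (4, 2, 2, 3) fits (4, 3, 3, 5); releases (0, 0, 0, 1), pool now (4, 3, 3, 6)
  golf: need (4, 3, 1, 5) fits (4, 3, 3, 6); releases (1, 2, 1, 0), pool now (5, 5, 4, 6)


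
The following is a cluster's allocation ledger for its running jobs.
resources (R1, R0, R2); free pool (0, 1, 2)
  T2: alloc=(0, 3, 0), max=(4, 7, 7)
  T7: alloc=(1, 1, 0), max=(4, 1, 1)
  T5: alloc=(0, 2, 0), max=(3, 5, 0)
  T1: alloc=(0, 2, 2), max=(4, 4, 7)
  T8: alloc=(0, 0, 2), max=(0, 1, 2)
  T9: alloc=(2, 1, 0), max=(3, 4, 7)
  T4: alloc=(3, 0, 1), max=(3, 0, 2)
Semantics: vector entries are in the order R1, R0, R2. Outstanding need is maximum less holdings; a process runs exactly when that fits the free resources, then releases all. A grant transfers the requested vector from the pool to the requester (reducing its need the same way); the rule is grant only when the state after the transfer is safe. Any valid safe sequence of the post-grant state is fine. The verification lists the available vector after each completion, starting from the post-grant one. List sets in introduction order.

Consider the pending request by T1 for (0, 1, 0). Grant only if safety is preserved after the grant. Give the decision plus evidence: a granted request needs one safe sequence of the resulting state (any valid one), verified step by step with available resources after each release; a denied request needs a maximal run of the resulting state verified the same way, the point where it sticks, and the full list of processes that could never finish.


GRANT — the state after the grant stays safe, e.g. via T4, T7, T8, T1, T5, T9, T2.
Key observation: even at the reduced pool (0, 0, 2), T4 fits immediately, so safety survives the grant.
Verifying the post-grant state step by step:
  pool = (0, 0, 2)
  run T4 (needs (0, 0, 1), free (0, 0, 2)); after release of (3, 0, 1) the pool is (3, 0, 3)
  run T7 (needs (3, 0, 1), free (3, 0, 3)); after release of (1, 1, 0) the pool is (4, 1, 3)
  run T8 (needs (0, 1, 0), free (4, 1, 3)); after release of (0, 0, 2) the pool is (4, 1, 5)
  run T1 (needs (4, 1, 5), free (4, 1, 5)); after release of (0, 3, 2) the pool is (4, 4, 7)
  run T5 (needs (3, 3, 0), free (4, 4, 7)); after release of (0, 2, 0) the pool is (4, 6, 7)
  run T9 (needs (1, 3, 7), free (4, 6, 7)); after release of (2, 1, 0) the pool is (6, 7, 7)
  run T2 (needs (4, 4, 7), free (6, 7, 7)); after release of (0, 3, 0) the pool is (6, 10, 7)


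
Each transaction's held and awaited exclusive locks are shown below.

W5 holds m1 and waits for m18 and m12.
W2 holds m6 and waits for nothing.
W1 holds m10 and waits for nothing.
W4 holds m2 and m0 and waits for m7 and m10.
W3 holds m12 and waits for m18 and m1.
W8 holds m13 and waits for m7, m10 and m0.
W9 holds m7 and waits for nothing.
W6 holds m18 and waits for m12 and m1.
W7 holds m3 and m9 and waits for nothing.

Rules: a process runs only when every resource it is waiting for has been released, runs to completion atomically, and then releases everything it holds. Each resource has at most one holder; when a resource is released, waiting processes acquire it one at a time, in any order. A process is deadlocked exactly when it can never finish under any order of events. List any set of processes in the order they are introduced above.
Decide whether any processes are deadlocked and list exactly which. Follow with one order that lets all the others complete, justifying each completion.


Deadlocked set: W5, W3 and W6.
Key observation: the wait chain closes on itself along W5 -> W3 -> W5; W6 is caught in further circular waits.
A valid finishing order for the others: W2, W9, W1, W4, W8, W7.
Walking it through:
  W2 waits on nothing -> runs at once and releases m6
  W9 waits on nothing -> runs at once and releases m7
  W1 waits on nothing -> runs at once and releases m10
  W4 waits on m7 and m10 — all released -> runs and releases m2 and m0
  W8 waits on m7, m10 and m0 — all released -> runs and releases m13
  W7 waits on nothing -> runs at once and releases m3 and m9


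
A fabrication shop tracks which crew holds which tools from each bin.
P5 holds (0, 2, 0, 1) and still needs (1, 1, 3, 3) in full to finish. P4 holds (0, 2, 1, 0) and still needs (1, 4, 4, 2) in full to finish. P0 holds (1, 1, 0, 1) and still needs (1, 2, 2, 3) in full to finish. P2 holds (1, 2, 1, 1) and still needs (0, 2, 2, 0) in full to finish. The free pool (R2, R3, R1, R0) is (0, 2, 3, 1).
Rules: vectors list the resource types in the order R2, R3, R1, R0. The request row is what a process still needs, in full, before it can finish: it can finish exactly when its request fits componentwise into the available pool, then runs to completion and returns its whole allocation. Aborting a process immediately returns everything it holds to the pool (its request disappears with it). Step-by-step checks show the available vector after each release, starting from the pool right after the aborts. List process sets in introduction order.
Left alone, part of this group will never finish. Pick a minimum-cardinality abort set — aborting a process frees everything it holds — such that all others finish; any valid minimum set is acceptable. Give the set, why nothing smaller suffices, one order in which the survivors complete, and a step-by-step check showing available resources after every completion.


Minimum abort set: P0.
Key observation: the returned (1, 1, 0, 1) from P0 is what brings P5 — unrunnable before, under any order — into play at step 2.
Minimality: the empty abort set fails — the state is deadlocked as it stands.
The survivors complete as P2, P5, P4. Verifying each step (starting from the post-abort pool):
  pool = (1, 3, 3, 2)
  run P2 (needs (0, 2, 2, 0), free (1, 3, 3, 2)); after release of (1, 2, 1, 1) the pool is (2, 5, 4, 3)
  run P5 (needs (1, 1, 3, 3), free (2, 5, 4, 3)); after release of (0, 2, 0, 1) the pool is (2, 7, 4, 4)
  run P4 (needs (1, 4, 4, 2), free (2, 7, 4, 4)); after release of (0, 2, 1, 0) the pool is (2, 9, 5, 4)


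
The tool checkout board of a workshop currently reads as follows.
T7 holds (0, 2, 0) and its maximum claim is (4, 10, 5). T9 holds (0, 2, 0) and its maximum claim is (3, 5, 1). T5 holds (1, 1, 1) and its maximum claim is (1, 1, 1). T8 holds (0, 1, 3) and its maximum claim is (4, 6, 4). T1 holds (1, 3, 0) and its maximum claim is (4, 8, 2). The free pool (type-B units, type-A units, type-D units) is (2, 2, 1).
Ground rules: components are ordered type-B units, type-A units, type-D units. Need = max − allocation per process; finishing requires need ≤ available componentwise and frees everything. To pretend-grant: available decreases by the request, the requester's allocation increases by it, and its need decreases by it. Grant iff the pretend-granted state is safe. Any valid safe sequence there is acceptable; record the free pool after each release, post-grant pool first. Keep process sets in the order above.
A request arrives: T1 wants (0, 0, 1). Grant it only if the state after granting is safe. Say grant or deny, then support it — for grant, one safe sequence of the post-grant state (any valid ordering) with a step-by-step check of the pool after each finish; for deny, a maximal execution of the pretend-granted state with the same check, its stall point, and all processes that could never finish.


GRANT: granting preserves safety; a valid post-grant sequence is T5, T9, T1, T8, T7.
Key observation: with (2, 2, 0) left after the transfer, T5 can run at once — the state stays safe.
Check on the post-grant state, step by step:
  pool = (2, 2, 0)
  T5: need (0, 0, 0) fits (2, 2, 0); releases (1, 1, 1), pool now (3, 3, 1)
  T9: need (3, 3, 1) fits (3, 3, 1); releases (0, 2, 0), pool now (3, 5, 1)
  T1: need (3, 5, 1) fits (3, 5, 1); releases (1, 3, 1), pool now (4, 8, 2)
  T8: need (4, 5, 1) fits (4, 8, 2); releases (0, 1, 3), pool now (4, 9, 5)
  T7: need (4, 8, 5) fits (4, 9, 5); releases (0, 2, 0), pool now (4, 11, 5)


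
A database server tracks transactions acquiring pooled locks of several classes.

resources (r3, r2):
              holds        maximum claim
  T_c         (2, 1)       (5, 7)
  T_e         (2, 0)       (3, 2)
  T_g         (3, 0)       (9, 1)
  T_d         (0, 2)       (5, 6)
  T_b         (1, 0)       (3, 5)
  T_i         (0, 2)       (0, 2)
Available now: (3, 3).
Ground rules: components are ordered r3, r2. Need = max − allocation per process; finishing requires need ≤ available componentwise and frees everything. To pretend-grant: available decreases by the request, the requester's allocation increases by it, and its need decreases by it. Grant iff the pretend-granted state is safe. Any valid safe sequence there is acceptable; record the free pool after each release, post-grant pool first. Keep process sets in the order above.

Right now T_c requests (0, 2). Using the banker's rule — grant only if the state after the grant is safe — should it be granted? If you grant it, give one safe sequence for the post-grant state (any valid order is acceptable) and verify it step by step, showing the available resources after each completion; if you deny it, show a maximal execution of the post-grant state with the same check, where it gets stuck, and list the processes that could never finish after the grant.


DENY. Granting would leave the state unsafe.
Key observation: after T_i, T_e the pool peaks at (5, 3), and each blocked process is short somewhere: T_c on r2; T_g on r3; T_d on r2; T_b on r2.
On the post-grant state, T_i, T_e is a maximal run — nothing extends it. Step-by-step check:
  pool = (3, 1)
  run T_i (needs (0, 0), free (3, 1)); after release of (0, 2) the pool is (3, 3)
  run T_e (needs (1, 2), free (3, 3)); after release of (2, 0) the pool is (5, 3)
  T_c cannot run: need (3, 4) vs free (5, 3) (insufficient r2)
  T_g cannot run: need (6, 1) vs free (5, 3) (insufficient r3)
  T_d cannot run: need (5, 4) vs free (5, 3) (insufficient r2)
  T_b cannot run: need (2, 5) vs free (5, 3) (insufficient r2)
Processes that could never finish after the grant: T_c, T_g, T_d and T_b.


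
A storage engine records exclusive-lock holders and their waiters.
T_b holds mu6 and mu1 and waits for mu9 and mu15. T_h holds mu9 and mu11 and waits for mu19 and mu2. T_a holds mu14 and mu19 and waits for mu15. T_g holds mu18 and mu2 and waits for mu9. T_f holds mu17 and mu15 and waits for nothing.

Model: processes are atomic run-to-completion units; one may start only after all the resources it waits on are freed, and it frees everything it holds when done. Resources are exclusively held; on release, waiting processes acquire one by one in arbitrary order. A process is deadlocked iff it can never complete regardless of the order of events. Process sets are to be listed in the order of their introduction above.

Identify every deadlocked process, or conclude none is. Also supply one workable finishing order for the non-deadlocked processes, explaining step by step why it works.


Deadlocked set: T_b, T_h and T_g.
Key observation: the wait chain closes on itself along T_h -> T_g -> T_h; T_b waits into the deadlock from upstream.
A valid finishing order for the others: T_f, T_a.
Walking it through:
  run T_f (it waits on nothing); releases mu17 and mu15
  run T_a (all its waits — mu15 — are resolved); releases mu14 and mu19


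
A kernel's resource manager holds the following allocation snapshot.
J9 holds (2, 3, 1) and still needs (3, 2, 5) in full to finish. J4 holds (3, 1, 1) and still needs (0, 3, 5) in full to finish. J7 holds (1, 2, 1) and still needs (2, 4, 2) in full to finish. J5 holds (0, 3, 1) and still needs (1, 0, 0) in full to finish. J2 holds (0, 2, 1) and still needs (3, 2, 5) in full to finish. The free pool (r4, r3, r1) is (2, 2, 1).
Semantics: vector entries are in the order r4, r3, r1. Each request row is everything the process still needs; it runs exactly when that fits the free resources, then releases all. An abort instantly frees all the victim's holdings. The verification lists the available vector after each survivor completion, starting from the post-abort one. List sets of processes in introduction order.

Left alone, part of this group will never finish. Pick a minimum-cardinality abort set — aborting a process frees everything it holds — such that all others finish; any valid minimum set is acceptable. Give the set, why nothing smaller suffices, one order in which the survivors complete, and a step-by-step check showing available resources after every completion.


Minimum abort set: J9 and J2.
Key observation: aborting J9 and J2 returns (2, 5, 2), and J4 — hopeless before — runs at step 3 with the returned capacity in the pool.
Why nothing smaller works — every single abort fails: J9 alone leaves J4 blocked (short on r1); J4 alone leaves J9 blocked (short on r1); J7 alone leaves J9 blocked (short on r1); J5 alone leaves J9 blocked (short on r1); J2 alone leaves J9 blocked (short on r1).
Survivors finish in the order: J7, J5, J4. Walking it through (pool after the aborts first):
  pool = (4, 7, 3)
  J7 needs (2, 4, 2) <= (4, 7, 3) -> finishes; pool += (1, 2, 1) = (5, 9, 4)
  J5 needs (1, 0, 0) <= (5, 9, 4) -> finishes; pool += (0, 3, 1) = (5, 12, 5)
  J4 needs (0, 3, 5) <= (5, 12, 5) -> finishes; pool += (3, 1, 1) = (8, 13, 6)


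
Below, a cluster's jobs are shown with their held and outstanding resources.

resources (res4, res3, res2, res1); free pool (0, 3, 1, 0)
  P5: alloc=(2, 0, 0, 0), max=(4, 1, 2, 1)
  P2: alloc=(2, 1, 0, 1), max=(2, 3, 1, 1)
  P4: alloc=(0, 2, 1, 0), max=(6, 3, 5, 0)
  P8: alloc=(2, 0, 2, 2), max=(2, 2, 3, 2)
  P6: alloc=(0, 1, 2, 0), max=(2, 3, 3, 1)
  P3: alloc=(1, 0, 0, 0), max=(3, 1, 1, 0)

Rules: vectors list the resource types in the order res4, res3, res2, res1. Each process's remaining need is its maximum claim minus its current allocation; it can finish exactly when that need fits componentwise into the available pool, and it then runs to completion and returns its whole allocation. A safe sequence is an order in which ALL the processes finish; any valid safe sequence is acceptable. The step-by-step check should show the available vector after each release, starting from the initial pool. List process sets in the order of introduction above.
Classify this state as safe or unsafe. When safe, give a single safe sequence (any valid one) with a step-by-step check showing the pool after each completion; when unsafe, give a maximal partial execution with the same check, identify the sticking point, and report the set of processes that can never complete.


The state is SAFE; one workable sequence: P8, P6, P2, P5, P4, P3.
Key observation: reading the order forward, P8 is the first process whose need (0, 2, 1, 0) meets the free pool (0, 3, 1, 0) exactly on a resource it requests.
Verifying each step:
  pool = (0, 3, 1, 0)
  P8: need (0, 2, 1, 0) fits (0, 3, 1, 0); releases (2, 0, 2, 2), pool now (2, 3, 3, 2)
  P6: need (2, 2, 1, 1) fits (2, 3, 3, 2); releases (0, 1, 2, 0), pool now (2, 4, 5, 2)
  P2: need (0, 2, 1, 0) fits (2, 4, 5, 2); releases (2, 1, 0, 1), pool now (4, 5, 5, 3)
  P5: need (2, 1, 2, 1) fits (4, 5, 5, 3); releases (2, 0, 0, 0), pool now (6, 5, 5, 3)
  P4: need (6, 1, 4, 0) fits (6, 5, 5, 3); releases (0, 2, 1, 0), pool now (6, 7, 6, 3)
  P3: need (2, 1, 1, 0) fits (6, 7, 6, 3); releases (1, 0, 0, 0), pool now (7, 7, 6, 3)


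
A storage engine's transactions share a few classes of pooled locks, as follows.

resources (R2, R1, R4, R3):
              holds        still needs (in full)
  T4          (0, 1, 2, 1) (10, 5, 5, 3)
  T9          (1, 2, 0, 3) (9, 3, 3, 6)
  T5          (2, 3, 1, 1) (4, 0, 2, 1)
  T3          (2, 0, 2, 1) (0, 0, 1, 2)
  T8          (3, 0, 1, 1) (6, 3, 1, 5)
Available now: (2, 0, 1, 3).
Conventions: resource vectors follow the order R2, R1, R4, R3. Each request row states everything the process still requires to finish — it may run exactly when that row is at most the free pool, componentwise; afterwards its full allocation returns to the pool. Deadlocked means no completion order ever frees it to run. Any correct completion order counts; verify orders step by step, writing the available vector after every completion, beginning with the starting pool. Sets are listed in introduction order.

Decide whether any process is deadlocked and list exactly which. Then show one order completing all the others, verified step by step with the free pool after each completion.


No process is deadlocked.
Key observation: the pool covers T3 at once, and every later process fits after earlier releases.
The rest can finish in the order T3, T5, T8, T9, T4. Verifying each step:
  pool = (2, 0, 1, 3)
  T3 needs (0, 0, 1, 2) <= (2, 0, 1, 3) -> finishes; pool += (2, 0, 2, 1) = (4, 0, 3, 4)
  T5 needs (4, 0, 2, 1) <= (4, 0, 3, 4) -> finishes; pool += (2, 3, 1, 1) = (6, 3, 4, 5)
  T8 needs (6, 3, 1, 5) <= (6, 3, 4, 5) -> finishes; pool += (3, 0, 1, 1) = (9, 3, 5, 6)
  T9 needs (9, 3, 3, 6) <= (9, 3, 5, 6) -> finishes; pool += (1, 2, 0, 3) = (10, 5, 5, 9)
  T4 needs (10, 5, 5, 3) <= (10, 5, 5, 9) -> finishes; pool += (0, 1, 2, 1) = (10, 6, 7, 10)


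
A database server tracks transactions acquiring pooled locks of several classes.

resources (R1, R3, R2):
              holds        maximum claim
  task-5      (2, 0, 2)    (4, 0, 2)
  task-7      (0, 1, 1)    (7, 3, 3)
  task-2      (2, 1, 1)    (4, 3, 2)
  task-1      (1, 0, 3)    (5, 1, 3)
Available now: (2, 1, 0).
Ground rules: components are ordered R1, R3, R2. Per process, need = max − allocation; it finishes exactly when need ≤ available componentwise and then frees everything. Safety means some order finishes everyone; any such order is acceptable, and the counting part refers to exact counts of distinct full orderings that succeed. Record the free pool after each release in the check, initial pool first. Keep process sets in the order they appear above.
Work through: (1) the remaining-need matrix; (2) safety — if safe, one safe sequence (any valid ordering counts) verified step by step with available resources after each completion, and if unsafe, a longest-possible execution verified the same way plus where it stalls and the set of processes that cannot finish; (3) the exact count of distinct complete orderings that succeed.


(1) Outstanding need per process (order R1, R3, R2):
  task-5: (2, 0, 0)
  task-7: (7, 2, 2)
  task-2: (2, 2, 1)
  task-1: (4, 1, 0)
(2) The state is UNSAFE.
Key observation: no order helps: past task-5, task-1, the free pool tops out at (5, 1, 5), below what each blocked process needs in R3.
Going as far as possible: task-5, task-1; after that, nothing fits. Step-by-step check:
  pool = (2, 1, 0)
  run task-5 (needs (2, 0, 0), free (2, 1, 0)); after release of (2, 0, 2) the pool is (4, 1, 2)
  run task-1 (needs (4, 1, 0), free (4, 1, 2)); after release of (1, 0, 3) the pool is (5, 1, 5)
  task-7 cannot run: need (7, 2, 2) vs free (5, 1, 5) (insufficient R1 and R3)
  task-2 cannot run: need (2, 2, 1) vs free (5, 1, 5) (insufficient R3)
Permanently blocked: task-7 and task-2.
(3) Exactly 0 of the possible complete orderings are safe sequences.


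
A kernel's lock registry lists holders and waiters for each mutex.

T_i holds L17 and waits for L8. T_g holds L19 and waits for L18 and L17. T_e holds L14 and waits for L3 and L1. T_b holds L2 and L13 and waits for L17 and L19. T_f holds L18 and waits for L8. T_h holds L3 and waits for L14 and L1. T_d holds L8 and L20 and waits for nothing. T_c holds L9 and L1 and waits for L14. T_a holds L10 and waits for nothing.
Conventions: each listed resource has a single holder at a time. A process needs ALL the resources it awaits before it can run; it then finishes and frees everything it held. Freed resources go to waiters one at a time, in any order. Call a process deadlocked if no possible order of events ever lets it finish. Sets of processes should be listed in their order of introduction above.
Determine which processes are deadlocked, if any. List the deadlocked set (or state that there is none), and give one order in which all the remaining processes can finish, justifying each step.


Deadlocked set: T_e, T_h and T_c.
Key observation: the waits loop around T_e -> T_h -> T_e with no way out; T_c is caught in further circular waits.
One completion order for the rest: T_d, T_i, T_f, T_a, T_g, T_b.
Step-by-step check:
  T_d waits on nothing -> runs at once and releases L8 and L20
  run T_i (all its waits — L8 — are resolved); releases L17
  run T_f (all its waits — L8 — are resolved); releases L18
  T_a waits on nothing -> runs at once and releases L10
  run T_g (all its waits — L18 and L17 — are resolved); releases L19
  run T_b (all its waits — L17 and L19 — are resolved); releases L2 and L13


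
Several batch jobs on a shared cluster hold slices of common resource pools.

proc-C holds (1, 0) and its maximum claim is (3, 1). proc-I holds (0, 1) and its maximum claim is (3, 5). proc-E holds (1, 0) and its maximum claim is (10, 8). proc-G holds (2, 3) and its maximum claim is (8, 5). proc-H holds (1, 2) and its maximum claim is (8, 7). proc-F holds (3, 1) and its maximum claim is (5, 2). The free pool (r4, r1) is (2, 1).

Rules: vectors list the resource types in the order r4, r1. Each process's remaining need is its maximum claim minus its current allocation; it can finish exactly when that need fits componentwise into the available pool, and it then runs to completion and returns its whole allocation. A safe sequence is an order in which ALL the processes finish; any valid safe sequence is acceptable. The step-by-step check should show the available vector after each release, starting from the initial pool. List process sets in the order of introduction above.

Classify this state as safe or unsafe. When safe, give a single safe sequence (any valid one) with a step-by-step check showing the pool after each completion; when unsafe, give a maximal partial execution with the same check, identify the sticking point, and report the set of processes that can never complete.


SAFE. One safe sequence: proc-F, proc-C, proc-G, proc-H, proc-I, proc-E.
Key observation: reading the order forward, proc-F is the first process whose need (2, 1) meets the free pool (2, 1) exactly on a resource it requests.
Verifying each step:
  pool = (2, 1)
  proc-F: need (2, 1) fits (2, 1); releases (3, 1), pool now (5, 2)
  proc-C: need (2, 1) fits (5, 2); releases (1, 0), pool now (6, 2)
  proc-G: need (6, 2) fits (6, 2); releases (2, 3), pool now (8, 5)
  proc-H: need (7, 5) fits (8, 5); releases (1, 2), pool now (9, 7)
  proc-I: need (3, 4) fits (9, 7); releases (0, 1), pool now (9, 8)
  proc-E: need (9, 8) fits (9, 8); releases (1, 0), pool now (10, 8)


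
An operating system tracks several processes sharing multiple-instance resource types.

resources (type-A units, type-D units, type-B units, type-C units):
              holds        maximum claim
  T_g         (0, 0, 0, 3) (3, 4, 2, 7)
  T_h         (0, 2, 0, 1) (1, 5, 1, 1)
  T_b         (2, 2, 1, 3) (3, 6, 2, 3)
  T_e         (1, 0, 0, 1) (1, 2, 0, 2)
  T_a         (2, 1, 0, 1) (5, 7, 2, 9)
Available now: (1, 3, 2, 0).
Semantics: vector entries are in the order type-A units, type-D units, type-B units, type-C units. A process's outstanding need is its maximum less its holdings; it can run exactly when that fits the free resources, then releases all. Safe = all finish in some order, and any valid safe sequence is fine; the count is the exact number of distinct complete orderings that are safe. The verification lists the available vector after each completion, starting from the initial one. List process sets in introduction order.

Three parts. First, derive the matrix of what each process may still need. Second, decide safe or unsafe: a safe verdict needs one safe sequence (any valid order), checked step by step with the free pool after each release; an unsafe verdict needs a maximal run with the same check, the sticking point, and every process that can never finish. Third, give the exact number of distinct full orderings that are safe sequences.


(1) Need matrix, components ordered type-A units, type-D units, type-B units, type-C units:
  T_g: (3, 4, 2, 4)
  T_h: (1, 3, 1, 0)
  T_b: (1, 4, 1, 0)
  T_e: (0, 2, 0, 1)
  T_a: (3, 6, 2, 8)
(2) SAFE. One safe sequence: T_h, T_b, T_e, T_g, T_a.
Key observation: at T_h the run first touches a limit — (1, 3, 1, 0) against (1, 3, 2, 0), exact on a resource it actually requests.
Walking it through:
  pool = (1, 3, 2, 0)
  T_h needs (1, 3, 1, 0) <= (1, 3, 2, 0) -> finishes; pool += (0, 2, 0, 1) = (1, 5, 2, 1)
  T_b needs (1, 4, 1, 0) <= (1, 5, 2, 1) -> finishes; pool += (2, 2, 1, 3) = (3, 7, 3, 4)
  T_e needs (0, 2, 0, 1) <= (3, 7, 3, 4) -> finishes; pool += (1, 0, 0, 1) = (4, 7, 3, 5)
  T_g needs (3, 4, 2, 4) <= (4, 7, 3, 5) -> finishes; pool += (0, 0, 0, 3) = (4, 7, 3, 8)
  T_a needs (3, 6, 2, 8) <= (4, 7, 3, 8) -> finishes; pool += (2, 1, 0, 1) = (6, 8, 3, 9)
(3) Exactly 3 of the possible complete orderings are safe sequences.


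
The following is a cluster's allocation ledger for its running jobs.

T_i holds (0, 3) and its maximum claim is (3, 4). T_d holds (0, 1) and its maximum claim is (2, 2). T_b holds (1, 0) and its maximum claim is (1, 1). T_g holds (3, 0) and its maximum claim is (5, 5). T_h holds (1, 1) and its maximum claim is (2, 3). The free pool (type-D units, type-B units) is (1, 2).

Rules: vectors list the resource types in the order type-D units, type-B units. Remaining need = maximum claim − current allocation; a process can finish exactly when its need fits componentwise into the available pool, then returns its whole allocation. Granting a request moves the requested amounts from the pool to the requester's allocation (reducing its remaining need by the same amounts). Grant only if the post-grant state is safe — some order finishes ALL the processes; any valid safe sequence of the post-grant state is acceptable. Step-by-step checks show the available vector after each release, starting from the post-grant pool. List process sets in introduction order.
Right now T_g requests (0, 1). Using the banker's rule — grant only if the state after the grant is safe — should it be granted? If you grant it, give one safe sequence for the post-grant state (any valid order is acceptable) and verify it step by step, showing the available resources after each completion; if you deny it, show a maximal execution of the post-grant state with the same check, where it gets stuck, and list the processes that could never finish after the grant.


GRANT: granting preserves safety; a valid post-grant sequence is T_b, T_d, T_h, T_i, T_g.
Key observation: post-grant, (1, 1) remains, and an order beginning with T_b completes everyone.
Verifying the post-grant state step by step:
  pool = (1, 1)
  run T_b (needs (0, 1), free (1, 1)); after release of (1, 0) the pool is (2, 1)
  run T_d (needs (2, 1), free (2, 1)); after release of (0, 1) the pool is (2, 2)
  run T_h (needs (1, 2), free (2, 2)); after release of (1, 1) the pool is (3, 3)
  run T_i (needs (3, 1), free (3, 3)); after release of (0, 3) the pool is (3, 6)
  run T_g (needs (2, 4), free (3, 6)); after release of (3, 1) the pool is (6, 7)


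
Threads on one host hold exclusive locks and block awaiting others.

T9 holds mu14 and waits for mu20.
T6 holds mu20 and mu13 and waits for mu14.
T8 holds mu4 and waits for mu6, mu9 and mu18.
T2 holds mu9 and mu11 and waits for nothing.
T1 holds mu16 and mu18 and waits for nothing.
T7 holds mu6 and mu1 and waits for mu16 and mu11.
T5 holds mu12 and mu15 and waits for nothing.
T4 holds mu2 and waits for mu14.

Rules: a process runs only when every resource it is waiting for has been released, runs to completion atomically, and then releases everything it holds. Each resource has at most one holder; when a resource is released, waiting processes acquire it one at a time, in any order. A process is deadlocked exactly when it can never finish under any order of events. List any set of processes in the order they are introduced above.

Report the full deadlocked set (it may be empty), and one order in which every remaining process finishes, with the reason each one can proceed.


Deadlocked set: T9, T6 and T4.
Key observation: nobody on the ring T9 -> T6 -> T9 can start until another member finishes, which never happens; T4 waits into the deadlock from upstream.
One completion order for the rest: T1, T2, T7, T8, T5.
Step-by-step check:
  T1 waits on nothing -> runs at once and releases mu16 and mu18
  T2 waits on nothing -> runs at once and releases mu9 and mu11
  T7 waits on mu16 and mu11 — all released -> runs and releases mu6 and mu1
  T8 waits on mu6, mu9 and mu18 — all released -> runs and releases mu4
  T5 waits on nothing -> runs at once and releases mu12 and mu15


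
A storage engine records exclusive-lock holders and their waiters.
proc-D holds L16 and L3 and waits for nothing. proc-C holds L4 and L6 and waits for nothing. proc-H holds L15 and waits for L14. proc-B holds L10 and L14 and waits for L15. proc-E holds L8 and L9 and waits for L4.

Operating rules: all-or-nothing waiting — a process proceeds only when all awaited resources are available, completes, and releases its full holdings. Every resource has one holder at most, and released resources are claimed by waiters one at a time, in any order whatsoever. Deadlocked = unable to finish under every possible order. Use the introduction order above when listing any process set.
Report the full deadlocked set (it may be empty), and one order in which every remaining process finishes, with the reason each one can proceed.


Deadlocked set: proc-H and proc-B.
Key observation: nobody on the ring proc-H -> proc-B -> proc-H can start until another member finishes, which never happens; no other process is dragged down with it.
The rest can finish in the order proc-C, proc-E, proc-D.
Walking it through:
  proc-C: no waits; runs immediately, freeing L4 and L6
  proc-E: everything it awaited (L4) is free; runs, freeing L8 and L9
  proc-D: no waits; runs immediately, freeing L16 and L3


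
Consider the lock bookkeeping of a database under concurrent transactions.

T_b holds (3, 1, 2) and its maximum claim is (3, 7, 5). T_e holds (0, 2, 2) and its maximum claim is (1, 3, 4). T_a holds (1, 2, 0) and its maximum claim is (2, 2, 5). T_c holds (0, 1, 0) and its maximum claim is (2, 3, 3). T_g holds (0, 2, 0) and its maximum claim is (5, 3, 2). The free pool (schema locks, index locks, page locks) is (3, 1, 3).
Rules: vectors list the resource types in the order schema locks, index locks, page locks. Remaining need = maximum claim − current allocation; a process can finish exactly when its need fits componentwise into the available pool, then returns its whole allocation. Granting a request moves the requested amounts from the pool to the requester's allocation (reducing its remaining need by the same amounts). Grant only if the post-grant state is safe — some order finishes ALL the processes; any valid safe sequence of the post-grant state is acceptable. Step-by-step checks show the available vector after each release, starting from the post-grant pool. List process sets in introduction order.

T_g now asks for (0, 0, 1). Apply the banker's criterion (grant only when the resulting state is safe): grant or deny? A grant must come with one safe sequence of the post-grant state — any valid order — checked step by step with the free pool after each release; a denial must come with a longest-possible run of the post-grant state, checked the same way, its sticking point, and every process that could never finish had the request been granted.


DENY — the pretend-granted state is unsafe.
Key observation: after T_e, T_c the pool peaks at (3, 4, 4), and each blocked process is short somewhere: T_b on index locks; T_a on page locks; T_g on schema locks.
Pretend the grant happened; the run T_e, T_c goes as far as possible. Step-by-step check:
  pool = (3, 1, 2)
  T_e: need (1, 1, 2) fits (3, 1, 2); releases (0, 2, 2), pool now (3, 3, 4)
  T_c: need (2, 2, 3) fits (3, 3, 4); releases (0, 1, 0), pool now (3, 4, 4)
  T_b cannot run: need (0, 6, 3) vs free (3, 4, 4) (insufficient index locks)
  T_a cannot run: need (1, 0, 5) vs free (3, 4, 4) (insufficient page locks)
  T_g cannot run: need (5, 1, 1) vs free (3, 4, 4) (insufficient schema locks)
Had the request been granted, T_b, T_a and T_g could never finish.


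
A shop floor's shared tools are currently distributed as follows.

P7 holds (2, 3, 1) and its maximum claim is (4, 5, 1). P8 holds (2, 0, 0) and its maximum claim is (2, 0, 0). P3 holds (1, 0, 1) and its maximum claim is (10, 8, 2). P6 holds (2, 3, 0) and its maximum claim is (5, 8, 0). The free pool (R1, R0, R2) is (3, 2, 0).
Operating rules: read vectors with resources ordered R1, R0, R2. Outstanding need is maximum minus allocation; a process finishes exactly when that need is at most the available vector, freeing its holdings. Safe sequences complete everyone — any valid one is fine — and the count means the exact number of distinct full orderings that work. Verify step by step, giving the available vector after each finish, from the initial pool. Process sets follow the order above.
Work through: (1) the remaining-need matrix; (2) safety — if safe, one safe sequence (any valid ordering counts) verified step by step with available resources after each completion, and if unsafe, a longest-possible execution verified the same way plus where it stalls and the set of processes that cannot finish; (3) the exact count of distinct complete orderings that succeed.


(1) Outstanding need per process (order R1, R0, R2):
  P7: (2, 2, 0)
  P8: (0, 0, 0)
  P3: (9, 8, 1)
  P6: (3, 5, 0)
(2) The state is SAFE; one workable sequence: P7, P6, P8, P3.
Key observation: the first exact fit in this order is P7 — it needs (2, 2, 0) with (3, 2, 0) free, meeting a requested resource to the last unit.
Verifying each step:
  pool = (3, 2, 0)
  P7 needs (2, 2, 0) <= (3, 2, 0) -> finishes; pool += (2, 3, 1) = (5, 5, 1)
  P6 needs (3, 5, 0) <= (5, 5, 1) -> finishes; pool += (2, 3, 0) = (7, 8, 1)
  P8 needs (0, 0, 0) <= (7, 8, 1) -> finishes; pool += (2, 0, 0) = (9, 8, 1)
  P3 needs (9, 8, 1) <= (9, 8, 1) -> finishes; pool += (1, 0, 1) = (10, 8, 2)
(3) Precisely 3 of the possible complete orderings are safe sequences.
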